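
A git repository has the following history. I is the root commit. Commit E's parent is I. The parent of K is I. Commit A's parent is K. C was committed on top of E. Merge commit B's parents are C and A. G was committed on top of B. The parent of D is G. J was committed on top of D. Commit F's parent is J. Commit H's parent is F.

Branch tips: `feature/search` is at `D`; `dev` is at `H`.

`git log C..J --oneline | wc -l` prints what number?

6

Reachable from J: {A, B, C, D, E, G, I, J, K}.
Reachable from C: {C, E, I}.
In J's history but not C's: {A, B, D, G, J, K} — 6 commits.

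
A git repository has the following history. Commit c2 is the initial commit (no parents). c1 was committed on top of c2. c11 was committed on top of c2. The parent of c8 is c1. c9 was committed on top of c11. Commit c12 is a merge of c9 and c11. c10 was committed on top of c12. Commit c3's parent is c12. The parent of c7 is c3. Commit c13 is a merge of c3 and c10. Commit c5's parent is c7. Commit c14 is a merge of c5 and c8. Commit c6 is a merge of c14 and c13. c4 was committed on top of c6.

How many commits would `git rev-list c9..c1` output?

Reachable from c1: {c1, c2}.
Reachable from c9: {c11, c2, c9}.
In c1's history but not c9's: {c1} — 1 commit.

1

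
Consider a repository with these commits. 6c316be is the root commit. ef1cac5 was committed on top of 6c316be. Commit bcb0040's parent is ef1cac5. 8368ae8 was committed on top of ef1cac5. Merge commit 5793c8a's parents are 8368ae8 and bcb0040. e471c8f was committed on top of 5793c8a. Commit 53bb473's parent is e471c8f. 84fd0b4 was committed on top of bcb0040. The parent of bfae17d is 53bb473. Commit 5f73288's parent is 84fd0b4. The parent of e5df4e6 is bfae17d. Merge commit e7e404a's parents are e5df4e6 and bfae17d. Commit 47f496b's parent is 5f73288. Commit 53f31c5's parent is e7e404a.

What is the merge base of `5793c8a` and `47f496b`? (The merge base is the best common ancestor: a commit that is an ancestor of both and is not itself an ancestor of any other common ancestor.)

Ancestors of 5793c8a: {5793c8a, 6c316be, 8368ae8, bcb0040, ef1cac5}.
Ancestors of 47f496b: {47f496b, 5f73288, 6c316be, 84fd0b4, bcb0040, ef1cac5}.
Common ancestors: {6c316be, bcb0040, ef1cac5}.
Among these, bcb0040 is not an ancestor of any other common ancestor — it is the merge base.

bcb0040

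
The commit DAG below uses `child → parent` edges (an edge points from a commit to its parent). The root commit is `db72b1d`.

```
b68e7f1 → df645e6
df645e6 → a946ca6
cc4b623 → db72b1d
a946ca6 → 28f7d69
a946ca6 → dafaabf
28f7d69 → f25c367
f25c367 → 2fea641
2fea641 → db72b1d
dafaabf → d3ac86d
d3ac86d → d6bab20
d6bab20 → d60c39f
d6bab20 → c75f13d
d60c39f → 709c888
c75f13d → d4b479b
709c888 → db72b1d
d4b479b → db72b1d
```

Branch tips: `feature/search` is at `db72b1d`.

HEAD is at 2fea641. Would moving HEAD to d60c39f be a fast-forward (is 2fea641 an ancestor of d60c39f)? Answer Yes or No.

No

A fast-forward from 2fea641 to d60c39f is possible iff 2fea641 is an ancestor of d60c39f.
Ancestors of d60c39f: {709c888, d60c39f, db72b1d}.
2fea641 is not among them, so fast-forward is not possible.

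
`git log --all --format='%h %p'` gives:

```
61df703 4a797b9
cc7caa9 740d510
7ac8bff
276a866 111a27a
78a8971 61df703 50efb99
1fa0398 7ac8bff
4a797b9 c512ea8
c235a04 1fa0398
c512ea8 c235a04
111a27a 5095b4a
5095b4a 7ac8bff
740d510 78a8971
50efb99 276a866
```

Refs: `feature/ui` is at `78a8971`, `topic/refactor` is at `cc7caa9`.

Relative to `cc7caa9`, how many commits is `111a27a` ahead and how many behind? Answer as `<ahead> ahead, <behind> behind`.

Reachable from 111a27a: {111a27a, 5095b4a, 7ac8bff}.
Reachable from cc7caa9: {111a27a, 1fa0398, 276a866, 4a797b9, 5095b4a, 50efb99, 61df703, 740d510, 78a8971, 7ac8bff, c235a04, c512ea8, cc7caa9}.
Only in 111a27a's history (ahead): {} — 0.
Only in cc7caa9's history (behind): {1fa0398, 276a866, 4a797b9, 50efb99, 61df703, 740d510, 78a8971, c235a04, c512ea8, cc7caa9} — 10.

0 ahead, 10 behind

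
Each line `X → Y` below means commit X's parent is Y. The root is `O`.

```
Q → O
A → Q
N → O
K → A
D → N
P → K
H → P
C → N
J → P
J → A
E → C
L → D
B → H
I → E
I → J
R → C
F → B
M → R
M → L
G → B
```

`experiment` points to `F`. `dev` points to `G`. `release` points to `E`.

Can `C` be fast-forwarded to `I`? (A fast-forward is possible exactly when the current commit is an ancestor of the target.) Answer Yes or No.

Yes

A fast-forward from C to I is possible iff C is an ancestor of I.
Ancestors of I: {A, C, E, I, J, K, N, O, P, Q}.
C is among them, so fast-forward is possible.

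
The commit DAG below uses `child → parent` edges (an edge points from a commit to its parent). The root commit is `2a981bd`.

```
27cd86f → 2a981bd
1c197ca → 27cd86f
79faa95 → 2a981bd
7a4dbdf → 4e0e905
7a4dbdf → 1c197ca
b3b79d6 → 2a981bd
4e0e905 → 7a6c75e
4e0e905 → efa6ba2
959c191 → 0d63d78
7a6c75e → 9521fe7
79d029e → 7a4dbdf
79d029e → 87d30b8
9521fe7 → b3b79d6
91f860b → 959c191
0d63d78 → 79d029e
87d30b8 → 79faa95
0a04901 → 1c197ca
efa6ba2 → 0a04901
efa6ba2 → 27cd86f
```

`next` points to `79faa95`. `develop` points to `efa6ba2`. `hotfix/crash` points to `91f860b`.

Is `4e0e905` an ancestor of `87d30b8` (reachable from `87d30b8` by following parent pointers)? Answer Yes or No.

Ancestors of 87d30b8: {2a981bd, 79faa95, 87d30b8}.
4e0e905 is not in that set, so it is not an ancestor of 87d30b8.

No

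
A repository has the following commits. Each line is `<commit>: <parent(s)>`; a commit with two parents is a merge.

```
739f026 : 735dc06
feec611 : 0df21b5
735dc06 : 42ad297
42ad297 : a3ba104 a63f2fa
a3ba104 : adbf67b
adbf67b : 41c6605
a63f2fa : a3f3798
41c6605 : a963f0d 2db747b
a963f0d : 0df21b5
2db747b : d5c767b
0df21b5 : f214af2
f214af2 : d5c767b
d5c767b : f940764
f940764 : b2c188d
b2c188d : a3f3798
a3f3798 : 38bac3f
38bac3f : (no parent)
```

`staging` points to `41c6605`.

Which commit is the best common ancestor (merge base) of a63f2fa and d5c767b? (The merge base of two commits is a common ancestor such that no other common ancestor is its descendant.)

Ancestors of a63f2fa: {38bac3f, a3f3798, a63f2fa}.
Ancestors of d5c767b: {38bac3f, a3f3798, b2c188d, d5c767b, f940764}.
Common ancestors: {38bac3f, a3f3798}.
Among these, a3f3798 is not an ancestor of any other common ancestor — it is the merge base.

a3f3798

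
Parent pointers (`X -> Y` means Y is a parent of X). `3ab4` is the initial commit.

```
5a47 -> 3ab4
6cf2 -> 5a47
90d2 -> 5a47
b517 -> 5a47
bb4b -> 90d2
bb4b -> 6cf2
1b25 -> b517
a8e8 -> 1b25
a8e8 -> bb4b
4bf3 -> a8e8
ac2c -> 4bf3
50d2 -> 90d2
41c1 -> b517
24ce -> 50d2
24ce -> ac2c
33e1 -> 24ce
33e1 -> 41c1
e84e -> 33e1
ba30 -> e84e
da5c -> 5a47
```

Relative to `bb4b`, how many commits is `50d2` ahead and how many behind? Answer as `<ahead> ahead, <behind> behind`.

Reachable from 50d2: {3ab4, 50d2, 5a47, 90d2}.
Reachable from bb4b: {3ab4, 5a47, 6cf2, 90d2, bb4b}.
Only in 50d2's history (ahead): {50d2} — 1.
Only in bb4b's history (behind): {6cf2, bb4b} — 2.

1 ahead, 2 behind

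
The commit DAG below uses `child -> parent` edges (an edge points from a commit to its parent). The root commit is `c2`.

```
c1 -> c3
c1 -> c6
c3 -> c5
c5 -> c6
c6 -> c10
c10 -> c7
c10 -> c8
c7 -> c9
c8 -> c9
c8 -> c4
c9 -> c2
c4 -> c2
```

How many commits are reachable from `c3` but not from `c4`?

7

Reachable from c3: {c10, c2, c3, c4, c5, c6, c7, c8, c9}.
Reachable from c4: {c2, c4}.
In c3's history but not c4's: {c10, c3, c5, c6, c7, c8, c9} — 7 commits.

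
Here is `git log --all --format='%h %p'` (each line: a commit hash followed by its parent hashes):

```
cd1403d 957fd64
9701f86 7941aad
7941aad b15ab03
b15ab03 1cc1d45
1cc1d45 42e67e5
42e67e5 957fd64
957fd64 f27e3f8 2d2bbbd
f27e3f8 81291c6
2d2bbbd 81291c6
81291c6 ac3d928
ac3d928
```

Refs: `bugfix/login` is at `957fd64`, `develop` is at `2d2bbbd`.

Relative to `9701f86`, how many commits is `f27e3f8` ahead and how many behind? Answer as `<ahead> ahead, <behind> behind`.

0 ahead, 7 behind

Reachable from f27e3f8: {81291c6, ac3d928, f27e3f8}.
Reachable from 9701f86: {1cc1d45, 2d2bbbd, 42e67e5, 7941aad, 81291c6, 957fd64, 9701f86, ac3d928, b15ab03, f27e3f8}.
Only in f27e3f8's history (ahead): {} — 0.
Only in 9701f86's history (behind): {1cc1d45, 2d2bbbd, 42e67e5, 7941aad, 957fd64, 9701f86, b15ab03} — 7.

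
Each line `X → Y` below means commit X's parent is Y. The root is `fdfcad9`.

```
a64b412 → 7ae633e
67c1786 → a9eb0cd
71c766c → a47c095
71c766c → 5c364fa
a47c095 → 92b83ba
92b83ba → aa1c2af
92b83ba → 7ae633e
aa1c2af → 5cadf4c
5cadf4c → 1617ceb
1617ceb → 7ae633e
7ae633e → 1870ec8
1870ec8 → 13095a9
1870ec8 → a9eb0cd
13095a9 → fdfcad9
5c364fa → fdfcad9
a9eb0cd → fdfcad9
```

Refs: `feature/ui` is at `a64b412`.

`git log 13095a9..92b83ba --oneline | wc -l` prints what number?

Reachable from 92b83ba: {13095a9, 1617ceb, 1870ec8, 5cadf4c, 7ae633e, 92b83ba, a9eb0cd, aa1c2af, fdfcad9}.
Reachable from 13095a9: {13095a9, fdfcad9}.
In 92b83ba's history but not 13095a9's: {1617ceb, 1870ec8, 5cadf4c, 7ae633e, 92b83ba, a9eb0cd, aa1c2af} — 7 commits.

7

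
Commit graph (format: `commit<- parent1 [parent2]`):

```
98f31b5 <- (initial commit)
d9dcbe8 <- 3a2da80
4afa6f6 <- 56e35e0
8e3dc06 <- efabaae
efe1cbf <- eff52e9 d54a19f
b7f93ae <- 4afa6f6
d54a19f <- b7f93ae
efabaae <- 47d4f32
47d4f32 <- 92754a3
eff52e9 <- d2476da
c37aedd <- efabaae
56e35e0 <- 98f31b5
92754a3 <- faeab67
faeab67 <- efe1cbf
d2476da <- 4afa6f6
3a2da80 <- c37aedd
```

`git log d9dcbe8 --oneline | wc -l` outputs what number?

15

Walking parent pointers from d9dcbe8: reachable set = {3a2da80, 47d4f32, 4afa6f6, 56e35e0, 92754a3, 98f31b5, b7f93ae, c37aedd, d2476da, d54a19f, d9dcbe8, efabaae, efe1cbf, eff52e9, faeab67}.
That is 15 commits.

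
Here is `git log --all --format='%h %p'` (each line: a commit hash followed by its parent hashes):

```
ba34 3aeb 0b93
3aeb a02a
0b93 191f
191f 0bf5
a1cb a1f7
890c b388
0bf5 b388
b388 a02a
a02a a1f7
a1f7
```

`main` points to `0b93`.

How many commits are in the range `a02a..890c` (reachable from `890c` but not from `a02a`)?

Reachable from 890c: {890c, a02a, a1f7, b388}.
Reachable from a02a: {a02a, a1f7}.
In 890c's history but not a02a's: {890c, b388} — 2 commits.

2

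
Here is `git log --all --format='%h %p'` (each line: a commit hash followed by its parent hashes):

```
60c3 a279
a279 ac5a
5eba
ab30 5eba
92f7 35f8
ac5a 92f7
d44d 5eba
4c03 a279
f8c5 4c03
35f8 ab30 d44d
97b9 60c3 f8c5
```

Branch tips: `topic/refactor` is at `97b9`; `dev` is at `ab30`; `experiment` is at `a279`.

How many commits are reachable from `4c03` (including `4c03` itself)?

8

Walking parent pointers from 4c03: reachable set = {35f8, 4c03, 5eba, 92f7, a279, ab30, ac5a, d44d}.
That is 8 commits.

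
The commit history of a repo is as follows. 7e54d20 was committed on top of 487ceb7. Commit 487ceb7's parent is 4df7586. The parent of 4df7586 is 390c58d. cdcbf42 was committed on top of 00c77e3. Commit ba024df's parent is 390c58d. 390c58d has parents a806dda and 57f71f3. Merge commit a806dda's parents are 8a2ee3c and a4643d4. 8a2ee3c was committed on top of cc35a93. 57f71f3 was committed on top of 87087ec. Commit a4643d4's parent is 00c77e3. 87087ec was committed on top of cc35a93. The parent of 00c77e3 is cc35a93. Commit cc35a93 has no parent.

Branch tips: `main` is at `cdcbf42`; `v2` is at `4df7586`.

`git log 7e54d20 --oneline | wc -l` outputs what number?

Walking parent pointers from 7e54d20: reachable set = {00c77e3, 390c58d, 487ceb7, 4df7586, 57f71f3, 7e54d20, 87087ec, 8a2ee3c, a4643d4, a806dda, cc35a93}.
That is 11 commits.

11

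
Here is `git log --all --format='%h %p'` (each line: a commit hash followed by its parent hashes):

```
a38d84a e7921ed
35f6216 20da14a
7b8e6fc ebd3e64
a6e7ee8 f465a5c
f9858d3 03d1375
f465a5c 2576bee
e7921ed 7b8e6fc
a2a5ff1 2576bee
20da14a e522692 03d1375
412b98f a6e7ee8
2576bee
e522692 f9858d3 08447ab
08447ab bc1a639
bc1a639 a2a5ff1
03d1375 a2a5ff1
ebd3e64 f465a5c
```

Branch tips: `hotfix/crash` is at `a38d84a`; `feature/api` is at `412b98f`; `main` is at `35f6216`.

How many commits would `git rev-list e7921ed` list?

5

Walking parent pointers from e7921ed: reachable set = {2576bee, 7b8e6fc, e7921ed, ebd3e64, f465a5c}.
That is 5 commits.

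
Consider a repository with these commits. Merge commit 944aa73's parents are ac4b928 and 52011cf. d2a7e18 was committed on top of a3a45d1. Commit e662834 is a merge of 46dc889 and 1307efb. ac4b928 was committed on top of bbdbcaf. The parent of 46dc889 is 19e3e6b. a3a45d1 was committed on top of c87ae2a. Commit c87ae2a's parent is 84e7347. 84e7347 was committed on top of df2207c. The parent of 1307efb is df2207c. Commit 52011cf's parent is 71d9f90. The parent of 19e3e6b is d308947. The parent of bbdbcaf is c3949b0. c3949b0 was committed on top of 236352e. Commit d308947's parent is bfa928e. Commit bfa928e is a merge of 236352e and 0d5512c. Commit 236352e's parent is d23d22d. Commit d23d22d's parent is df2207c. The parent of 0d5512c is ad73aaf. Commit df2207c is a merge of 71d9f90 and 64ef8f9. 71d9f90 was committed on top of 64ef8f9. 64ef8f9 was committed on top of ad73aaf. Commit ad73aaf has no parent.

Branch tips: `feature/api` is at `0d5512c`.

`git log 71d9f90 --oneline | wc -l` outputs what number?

Walking parent pointers from 71d9f90: reachable set = {64ef8f9, 71d9f90, ad73aaf}.
That is 3 commits.

3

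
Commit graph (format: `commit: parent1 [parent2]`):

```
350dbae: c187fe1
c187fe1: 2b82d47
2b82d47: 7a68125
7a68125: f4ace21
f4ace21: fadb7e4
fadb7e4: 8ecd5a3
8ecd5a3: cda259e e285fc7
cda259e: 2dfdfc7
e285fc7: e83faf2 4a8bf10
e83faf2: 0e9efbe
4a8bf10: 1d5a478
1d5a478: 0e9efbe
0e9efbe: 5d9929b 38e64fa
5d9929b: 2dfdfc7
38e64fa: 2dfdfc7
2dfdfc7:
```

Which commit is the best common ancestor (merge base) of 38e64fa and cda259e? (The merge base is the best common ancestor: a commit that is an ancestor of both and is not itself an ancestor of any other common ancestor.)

2dfdfc7

Ancestors of 38e64fa: {2dfdfc7, 38e64fa}.
Ancestors of cda259e: {2dfdfc7, cda259e}.
Common ancestors: {2dfdfc7}.
The only common ancestor is 2dfdfc7, so it is the merge base.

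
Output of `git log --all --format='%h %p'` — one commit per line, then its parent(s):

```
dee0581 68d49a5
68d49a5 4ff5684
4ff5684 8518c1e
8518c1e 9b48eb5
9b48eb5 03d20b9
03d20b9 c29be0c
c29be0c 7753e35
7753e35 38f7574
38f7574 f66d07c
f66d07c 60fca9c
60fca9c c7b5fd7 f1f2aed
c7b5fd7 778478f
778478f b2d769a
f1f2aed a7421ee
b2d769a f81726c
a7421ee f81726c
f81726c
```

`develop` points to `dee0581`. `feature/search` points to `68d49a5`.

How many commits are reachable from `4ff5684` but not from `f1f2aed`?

Reachable from 4ff5684: {03d20b9, 38f7574, 4ff5684, 60fca9c, 7753e35, 778478f, 8518c1e, 9b48eb5, a7421ee, b2d769a, c29be0c, c7b5fd7, f1f2aed, f66d07c, f81726c}.
Reachable from f1f2aed: {a7421ee, f1f2aed, f81726c}.
In 4ff5684's history but not f1f2aed's: {03d20b9, 38f7574, 4ff5684, 60fca9c, 7753e35, 778478f, 8518c1e, 9b48eb5, b2d769a, c29be0c, c7b5fd7, f66d07c} — 12 commits.

12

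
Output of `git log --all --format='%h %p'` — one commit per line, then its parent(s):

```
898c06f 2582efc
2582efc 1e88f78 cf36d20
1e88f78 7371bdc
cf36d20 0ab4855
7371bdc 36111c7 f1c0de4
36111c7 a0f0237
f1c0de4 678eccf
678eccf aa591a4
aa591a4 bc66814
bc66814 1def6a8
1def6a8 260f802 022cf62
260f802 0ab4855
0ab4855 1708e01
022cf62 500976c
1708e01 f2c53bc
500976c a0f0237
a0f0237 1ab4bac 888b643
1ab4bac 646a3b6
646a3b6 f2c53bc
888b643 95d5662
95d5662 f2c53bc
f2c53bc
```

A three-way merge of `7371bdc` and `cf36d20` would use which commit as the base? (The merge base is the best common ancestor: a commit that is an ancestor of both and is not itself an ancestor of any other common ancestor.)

Ancestors of 7371bdc: {022cf62, 0ab4855, 1708e01, 1ab4bac, 1def6a8, 260f802, 36111c7, 500976c, 646a3b6, 678eccf, 7371bdc, 888b643, 95d5662, a0f0237, aa591a4, bc66814, f1c0de4, f2c53bc}.
Ancestors of cf36d20: {0ab4855, 1708e01, cf36d20, f2c53bc}.
Common ancestors: {0ab4855, 1708e01, f2c53bc}.
Among these, 0ab4855 is not an ancestor of any other common ancestor — it is the merge base.

0ab4855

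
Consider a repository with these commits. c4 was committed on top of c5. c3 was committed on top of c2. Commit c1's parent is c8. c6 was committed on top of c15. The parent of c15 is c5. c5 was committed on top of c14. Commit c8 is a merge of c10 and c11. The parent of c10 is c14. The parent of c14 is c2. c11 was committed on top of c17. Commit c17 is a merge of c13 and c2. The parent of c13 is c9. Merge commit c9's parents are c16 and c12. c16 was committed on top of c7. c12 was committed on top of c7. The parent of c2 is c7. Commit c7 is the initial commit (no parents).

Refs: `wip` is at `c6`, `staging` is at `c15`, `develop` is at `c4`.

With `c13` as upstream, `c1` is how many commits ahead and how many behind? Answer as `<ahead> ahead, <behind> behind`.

7 ahead, 0 behind

Reachable from c1: {c1, c10, c11, c12, c13, c14, c16, c17, c2, c7, c8, c9}.
Reachable from c13: {c12, c13, c16, c7, c9}.
Only in c1's history (ahead): {c1, c10, c11, c14, c17, c2, c8} — 7.
Only in c13's history (behind): {} — 0.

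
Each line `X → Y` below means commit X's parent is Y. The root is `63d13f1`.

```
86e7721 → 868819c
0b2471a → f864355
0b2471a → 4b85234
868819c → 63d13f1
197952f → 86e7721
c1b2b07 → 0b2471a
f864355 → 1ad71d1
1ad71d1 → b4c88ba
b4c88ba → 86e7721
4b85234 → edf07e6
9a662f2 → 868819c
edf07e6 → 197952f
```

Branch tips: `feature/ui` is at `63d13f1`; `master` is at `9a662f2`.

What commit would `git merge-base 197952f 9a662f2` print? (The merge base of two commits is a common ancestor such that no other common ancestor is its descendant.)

Ancestors of 197952f: {197952f, 63d13f1, 868819c, 86e7721}.
Ancestors of 9a662f2: {63d13f1, 868819c, 9a662f2}.
Common ancestors: {63d13f1, 868819c}.
Among these, 868819c is not an ancestor of any other common ancestor — it is the merge base.

868819c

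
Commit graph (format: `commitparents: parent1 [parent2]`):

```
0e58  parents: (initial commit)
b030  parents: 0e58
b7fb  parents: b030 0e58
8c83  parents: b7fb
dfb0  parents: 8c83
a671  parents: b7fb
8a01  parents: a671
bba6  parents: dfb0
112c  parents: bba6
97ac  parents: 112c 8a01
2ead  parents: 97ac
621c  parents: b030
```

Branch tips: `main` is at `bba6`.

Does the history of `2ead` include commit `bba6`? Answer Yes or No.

Yes

Ancestors of 2ead (commits reachable by following parents): {0e58, 112c, 2ead, 8a01, 8c83, 97ac, a671, b030, b7fb, bba6, dfb0}.
bba6 is in that set, so it is an ancestor of 2ead.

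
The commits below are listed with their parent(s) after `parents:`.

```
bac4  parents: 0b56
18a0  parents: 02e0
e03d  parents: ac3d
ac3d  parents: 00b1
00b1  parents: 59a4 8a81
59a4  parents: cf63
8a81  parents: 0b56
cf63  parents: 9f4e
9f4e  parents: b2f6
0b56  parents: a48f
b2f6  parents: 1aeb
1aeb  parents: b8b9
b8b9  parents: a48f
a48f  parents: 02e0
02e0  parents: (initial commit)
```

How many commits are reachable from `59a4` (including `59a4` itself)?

8

Walking parent pointers from 59a4: reachable set = {02e0, 1aeb, 59a4, 9f4e, a48f, b2f6, b8b9, cf63}.
That is 8 commits.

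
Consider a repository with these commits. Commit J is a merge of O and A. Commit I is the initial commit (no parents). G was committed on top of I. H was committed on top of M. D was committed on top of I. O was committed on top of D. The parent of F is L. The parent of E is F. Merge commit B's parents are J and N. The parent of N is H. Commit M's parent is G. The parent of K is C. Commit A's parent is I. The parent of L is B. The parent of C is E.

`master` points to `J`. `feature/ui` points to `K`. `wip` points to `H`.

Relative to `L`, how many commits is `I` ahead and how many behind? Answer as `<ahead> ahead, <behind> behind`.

0 ahead, 10 behind

Reachable from I: {I}.
Reachable from L: {A, B, D, G, H, I, J, L, M, N, O}.
Only in I's history (ahead): {} — 0.
Only in L's history (behind): {A, B, D, G, H, J, L, M, N, O} — 10.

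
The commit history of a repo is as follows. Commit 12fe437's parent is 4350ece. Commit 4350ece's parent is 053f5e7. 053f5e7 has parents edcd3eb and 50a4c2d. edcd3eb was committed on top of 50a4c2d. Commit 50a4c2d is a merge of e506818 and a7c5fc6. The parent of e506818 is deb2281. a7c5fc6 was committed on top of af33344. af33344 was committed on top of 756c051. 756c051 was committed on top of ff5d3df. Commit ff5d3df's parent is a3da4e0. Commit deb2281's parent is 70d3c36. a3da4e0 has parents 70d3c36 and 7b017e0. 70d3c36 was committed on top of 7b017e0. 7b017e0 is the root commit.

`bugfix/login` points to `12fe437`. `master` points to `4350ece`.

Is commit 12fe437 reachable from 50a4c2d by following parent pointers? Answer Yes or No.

Ancestors of 50a4c2d: {50a4c2d, 70d3c36, 756c051, 7b017e0, a3da4e0, a7c5fc6, af33344, deb2281, e506818, ff5d3df}.
12fe437 is not in that set, so it is not an ancestor of 50a4c2d.

No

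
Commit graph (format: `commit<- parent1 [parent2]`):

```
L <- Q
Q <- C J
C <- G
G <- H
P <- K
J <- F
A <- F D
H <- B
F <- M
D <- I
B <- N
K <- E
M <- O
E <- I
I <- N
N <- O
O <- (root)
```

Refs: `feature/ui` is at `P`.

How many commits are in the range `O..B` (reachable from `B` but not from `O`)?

Reachable from B: {B, N, O}.
Reachable from O: {O}.
In B's history but not O's: {B, N} — 2 commits.

2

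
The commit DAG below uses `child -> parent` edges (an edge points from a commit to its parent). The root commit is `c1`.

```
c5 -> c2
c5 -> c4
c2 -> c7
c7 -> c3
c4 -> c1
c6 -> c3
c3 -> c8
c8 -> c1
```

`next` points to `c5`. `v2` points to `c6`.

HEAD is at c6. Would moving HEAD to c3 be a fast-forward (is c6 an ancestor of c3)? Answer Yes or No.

A fast-forward from c6 to c3 is possible iff c6 is an ancestor of c3.
Ancestors of c3: {c1, c3, c8}.
c6 is not among them, so fast-forward is not possible.

No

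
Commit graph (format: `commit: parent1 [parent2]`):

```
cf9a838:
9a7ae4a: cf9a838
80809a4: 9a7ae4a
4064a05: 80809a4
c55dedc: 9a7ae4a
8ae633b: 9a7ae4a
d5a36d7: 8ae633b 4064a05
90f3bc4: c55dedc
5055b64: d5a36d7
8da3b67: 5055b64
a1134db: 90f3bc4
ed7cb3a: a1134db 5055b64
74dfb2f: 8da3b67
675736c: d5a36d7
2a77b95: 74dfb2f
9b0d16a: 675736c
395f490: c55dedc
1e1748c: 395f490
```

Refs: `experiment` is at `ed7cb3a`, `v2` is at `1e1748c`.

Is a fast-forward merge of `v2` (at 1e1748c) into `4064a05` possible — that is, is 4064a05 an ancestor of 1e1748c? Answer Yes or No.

No

A fast-forward from 4064a05 to 1e1748c is possible iff 4064a05 is an ancestor of 1e1748c.
Ancestors of 1e1748c: {1e1748c, 395f490, 9a7ae4a, c55dedc, cf9a838}.
4064a05 is not among them, so fast-forward is not possible.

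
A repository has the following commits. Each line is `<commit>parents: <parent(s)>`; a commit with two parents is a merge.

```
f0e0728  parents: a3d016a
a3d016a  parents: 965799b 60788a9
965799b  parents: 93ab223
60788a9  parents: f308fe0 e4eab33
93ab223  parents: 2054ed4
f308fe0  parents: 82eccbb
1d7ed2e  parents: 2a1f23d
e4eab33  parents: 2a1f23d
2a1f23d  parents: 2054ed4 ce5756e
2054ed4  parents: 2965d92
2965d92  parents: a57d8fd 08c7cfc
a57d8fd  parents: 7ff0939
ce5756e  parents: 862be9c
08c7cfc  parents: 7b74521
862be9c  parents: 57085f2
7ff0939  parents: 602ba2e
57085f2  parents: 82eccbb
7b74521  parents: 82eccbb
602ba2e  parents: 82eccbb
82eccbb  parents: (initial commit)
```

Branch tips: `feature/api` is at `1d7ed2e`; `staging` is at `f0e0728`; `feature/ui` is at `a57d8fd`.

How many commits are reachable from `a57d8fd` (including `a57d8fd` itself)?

4

Walking parent pointers from a57d8fd: reachable set = {602ba2e, 7ff0939, 82eccbb, a57d8fd}.
That is 4 commits.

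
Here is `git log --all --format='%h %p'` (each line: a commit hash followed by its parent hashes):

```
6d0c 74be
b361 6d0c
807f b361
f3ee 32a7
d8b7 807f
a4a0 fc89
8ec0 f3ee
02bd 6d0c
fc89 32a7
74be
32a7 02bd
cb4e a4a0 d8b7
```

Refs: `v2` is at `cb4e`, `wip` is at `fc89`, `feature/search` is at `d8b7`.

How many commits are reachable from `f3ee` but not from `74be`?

Reachable from f3ee: {02bd, 32a7, 6d0c, 74be, f3ee}.
Reachable from 74be: {74be}.
In f3ee's history but not 74be's: {02bd, 32a7, 6d0c, f3ee} — 4 commits.

4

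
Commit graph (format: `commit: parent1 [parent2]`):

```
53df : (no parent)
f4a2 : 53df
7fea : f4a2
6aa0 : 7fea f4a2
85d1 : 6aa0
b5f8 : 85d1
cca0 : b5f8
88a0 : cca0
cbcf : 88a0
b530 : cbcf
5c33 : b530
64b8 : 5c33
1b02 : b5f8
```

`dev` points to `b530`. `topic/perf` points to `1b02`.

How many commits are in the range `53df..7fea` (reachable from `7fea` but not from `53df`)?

Reachable from 7fea: {53df, 7fea, f4a2}.
Reachable from 53df: {53df}.
In 7fea's history but not 53df's: {7fea, f4a2} — 2 commits.

2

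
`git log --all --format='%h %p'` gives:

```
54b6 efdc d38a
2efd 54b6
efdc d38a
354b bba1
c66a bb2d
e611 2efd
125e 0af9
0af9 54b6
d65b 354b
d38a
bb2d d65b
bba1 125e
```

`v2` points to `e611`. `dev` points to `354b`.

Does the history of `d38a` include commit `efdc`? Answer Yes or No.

No

Ancestors of d38a: {d38a}.
efdc is not in that set, so it is not an ancestor of d38a.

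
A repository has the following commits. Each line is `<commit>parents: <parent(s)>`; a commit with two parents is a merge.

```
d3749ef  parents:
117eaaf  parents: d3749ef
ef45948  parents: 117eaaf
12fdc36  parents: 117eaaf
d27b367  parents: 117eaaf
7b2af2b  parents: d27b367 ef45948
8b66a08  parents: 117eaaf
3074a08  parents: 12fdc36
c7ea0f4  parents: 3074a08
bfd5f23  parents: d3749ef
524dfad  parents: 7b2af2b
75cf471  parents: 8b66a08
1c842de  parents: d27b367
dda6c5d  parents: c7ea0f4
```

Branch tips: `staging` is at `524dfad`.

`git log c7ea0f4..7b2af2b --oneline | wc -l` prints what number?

Reachable from 7b2af2b: {117eaaf, 7b2af2b, d27b367, d3749ef, ef45948}.
Reachable from c7ea0f4: {117eaaf, 12fdc36, 3074a08, c7ea0f4, d3749ef}.
In 7b2af2b's history but not c7ea0f4's: {7b2af2b, d27b367, ef45948} — 3 commits.

3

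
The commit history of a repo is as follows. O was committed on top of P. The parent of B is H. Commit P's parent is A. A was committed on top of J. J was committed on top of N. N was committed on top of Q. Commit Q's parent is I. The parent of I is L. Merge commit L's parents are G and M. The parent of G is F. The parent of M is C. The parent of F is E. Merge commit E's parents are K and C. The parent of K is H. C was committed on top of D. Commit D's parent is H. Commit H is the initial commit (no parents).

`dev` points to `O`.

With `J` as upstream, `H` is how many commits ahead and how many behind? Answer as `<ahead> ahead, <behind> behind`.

0 ahead, 12 behind

Reachable from H: {H}.
Reachable from J: {C, D, E, F, G, H, I, J, K, L, M, N, Q}.
Only in H's history (ahead): {} — 0.
Only in J's history (behind): {C, D, E, F, G, I, J, K, L, M, N, Q} — 12.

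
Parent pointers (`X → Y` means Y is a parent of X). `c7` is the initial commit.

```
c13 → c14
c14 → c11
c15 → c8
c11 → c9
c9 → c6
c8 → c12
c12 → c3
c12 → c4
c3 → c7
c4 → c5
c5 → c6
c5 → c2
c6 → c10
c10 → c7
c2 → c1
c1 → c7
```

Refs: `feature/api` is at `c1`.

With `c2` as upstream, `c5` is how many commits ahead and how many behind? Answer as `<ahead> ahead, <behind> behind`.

3 ahead, 0 behind

Reachable from c5: {c1, c10, c2, c5, c6, c7}.
Reachable from c2: {c1, c2, c7}.
Only in c5's history (ahead): {c10, c5, c6} — 3.
Only in c2's history (behind): {} — 0.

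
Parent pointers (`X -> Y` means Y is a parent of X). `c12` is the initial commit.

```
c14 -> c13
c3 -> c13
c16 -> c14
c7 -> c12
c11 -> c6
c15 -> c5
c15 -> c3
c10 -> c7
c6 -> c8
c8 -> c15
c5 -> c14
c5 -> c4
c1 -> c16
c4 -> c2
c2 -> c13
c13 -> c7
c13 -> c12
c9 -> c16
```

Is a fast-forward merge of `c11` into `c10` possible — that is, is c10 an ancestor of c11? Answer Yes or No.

No

A fast-forward from c10 to c11 is possible iff c10 is an ancestor of c11.
Ancestors of c11: {c11, c12, c13, c14, c15, c2, c3, c4, c5, c6, c7, c8}.
c10 is not among them, so fast-forward is not possible.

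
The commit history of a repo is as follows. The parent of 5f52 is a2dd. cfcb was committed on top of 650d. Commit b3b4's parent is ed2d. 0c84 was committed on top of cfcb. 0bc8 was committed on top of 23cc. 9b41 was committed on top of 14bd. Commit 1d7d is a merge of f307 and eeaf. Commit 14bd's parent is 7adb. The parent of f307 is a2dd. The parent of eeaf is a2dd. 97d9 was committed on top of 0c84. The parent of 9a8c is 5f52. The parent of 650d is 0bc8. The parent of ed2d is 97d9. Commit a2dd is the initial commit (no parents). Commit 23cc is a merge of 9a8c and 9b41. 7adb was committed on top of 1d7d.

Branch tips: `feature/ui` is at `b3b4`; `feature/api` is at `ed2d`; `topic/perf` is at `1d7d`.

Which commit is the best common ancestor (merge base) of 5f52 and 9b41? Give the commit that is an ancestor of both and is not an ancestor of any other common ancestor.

a2dd

Ancestors of 5f52: {5f52, a2dd}.
Ancestors of 9b41: {14bd, 1d7d, 7adb, 9b41, a2dd, eeaf, f307}.
Common ancestors: {a2dd}.
The only common ancestor is a2dd, so it is the merge base.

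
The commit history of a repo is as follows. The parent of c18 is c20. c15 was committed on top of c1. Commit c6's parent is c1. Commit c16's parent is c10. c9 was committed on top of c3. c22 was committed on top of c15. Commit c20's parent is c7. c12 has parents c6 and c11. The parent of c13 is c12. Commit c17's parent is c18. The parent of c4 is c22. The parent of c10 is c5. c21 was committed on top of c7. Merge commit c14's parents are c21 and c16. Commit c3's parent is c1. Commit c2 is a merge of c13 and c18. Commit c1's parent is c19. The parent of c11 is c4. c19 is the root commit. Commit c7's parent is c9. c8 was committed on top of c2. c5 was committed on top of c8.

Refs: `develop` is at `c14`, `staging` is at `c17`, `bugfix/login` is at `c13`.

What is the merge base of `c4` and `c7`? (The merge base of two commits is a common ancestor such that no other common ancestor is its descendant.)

c1

Ancestors of c4: {c1, c15, c19, c22, c4}.
Ancestors of c7: {c1, c19, c3, c7, c9}.
Common ancestors: {c1, c19}.
Among these, c1 is not an ancestor of any other common ancestor — it is the merge base.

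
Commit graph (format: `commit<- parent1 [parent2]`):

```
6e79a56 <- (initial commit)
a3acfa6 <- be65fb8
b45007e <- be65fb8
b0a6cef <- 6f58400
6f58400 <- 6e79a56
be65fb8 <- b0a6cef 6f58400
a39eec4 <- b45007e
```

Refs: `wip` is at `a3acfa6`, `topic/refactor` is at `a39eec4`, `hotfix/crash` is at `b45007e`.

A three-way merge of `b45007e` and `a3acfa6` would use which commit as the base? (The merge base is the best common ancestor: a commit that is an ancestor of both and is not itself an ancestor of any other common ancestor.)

be65fb8

Ancestors of b45007e: {6e79a56, 6f58400, b0a6cef, b45007e, be65fb8}.
Ancestors of a3acfa6: {6e79a56, 6f58400, a3acfa6, b0a6cef, be65fb8}.
Common ancestors: {6e79a56, 6f58400, b0a6cef, be65fb8}.
Among these, be65fb8 is not an ancestor of any other common ancestor — it is the merge base.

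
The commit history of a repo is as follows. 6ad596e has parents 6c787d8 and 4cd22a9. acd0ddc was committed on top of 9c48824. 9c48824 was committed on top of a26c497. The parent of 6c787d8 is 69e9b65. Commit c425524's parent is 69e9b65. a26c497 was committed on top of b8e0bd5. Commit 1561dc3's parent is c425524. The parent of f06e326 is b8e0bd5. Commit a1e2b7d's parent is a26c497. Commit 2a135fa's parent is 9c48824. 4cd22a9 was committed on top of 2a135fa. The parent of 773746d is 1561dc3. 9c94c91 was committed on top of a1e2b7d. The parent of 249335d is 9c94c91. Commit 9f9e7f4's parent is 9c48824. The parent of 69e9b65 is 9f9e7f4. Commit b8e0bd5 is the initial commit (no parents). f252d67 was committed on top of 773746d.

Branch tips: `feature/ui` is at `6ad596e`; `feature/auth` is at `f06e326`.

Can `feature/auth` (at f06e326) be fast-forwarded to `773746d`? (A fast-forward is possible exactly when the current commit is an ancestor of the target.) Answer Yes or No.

No

A fast-forward from f06e326 to 773746d is possible iff f06e326 is an ancestor of 773746d.
Ancestors of 773746d: {1561dc3, 69e9b65, 773746d, 9c48824, 9f9e7f4, a26c497, b8e0bd5, c425524}.
f06e326 is not among them, so fast-forward is not possible.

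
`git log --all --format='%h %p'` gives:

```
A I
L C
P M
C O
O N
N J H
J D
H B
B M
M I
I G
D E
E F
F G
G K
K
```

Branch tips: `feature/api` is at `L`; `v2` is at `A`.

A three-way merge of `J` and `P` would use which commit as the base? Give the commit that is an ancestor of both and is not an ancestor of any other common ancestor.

Ancestors of J: {D, E, F, G, J, K}.
Ancestors of P: {G, I, K, M, P}.
Common ancestors: {G, K}.
Among these, G is not an ancestor of any other common ancestor — it is the merge base.

G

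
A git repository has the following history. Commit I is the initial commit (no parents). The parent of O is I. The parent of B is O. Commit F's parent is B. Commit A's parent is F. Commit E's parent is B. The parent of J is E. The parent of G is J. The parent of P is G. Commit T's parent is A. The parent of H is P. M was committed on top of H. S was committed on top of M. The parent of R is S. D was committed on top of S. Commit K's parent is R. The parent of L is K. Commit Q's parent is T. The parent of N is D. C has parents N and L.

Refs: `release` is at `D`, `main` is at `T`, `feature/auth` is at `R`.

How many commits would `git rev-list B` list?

Walking parent pointers from B: reachable set = {B, I, O}.
That is 3 commits.

3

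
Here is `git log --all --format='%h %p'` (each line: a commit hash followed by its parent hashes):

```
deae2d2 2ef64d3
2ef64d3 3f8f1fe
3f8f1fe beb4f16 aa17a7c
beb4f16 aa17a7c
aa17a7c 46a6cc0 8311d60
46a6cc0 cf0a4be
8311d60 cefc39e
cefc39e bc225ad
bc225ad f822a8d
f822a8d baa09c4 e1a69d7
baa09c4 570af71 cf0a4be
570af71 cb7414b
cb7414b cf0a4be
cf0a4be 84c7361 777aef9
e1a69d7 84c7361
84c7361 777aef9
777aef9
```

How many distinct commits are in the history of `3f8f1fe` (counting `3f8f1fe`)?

Walking parent pointers from 3f8f1fe: reachable set = {3f8f1fe, 46a6cc0, 570af71, 777aef9, 8311d60, 84c7361, aa17a7c, baa09c4, bc225ad, beb4f16, cb7414b, cefc39e, cf0a4be, e1a69d7, f822a8d}.
That is 15 commits.

15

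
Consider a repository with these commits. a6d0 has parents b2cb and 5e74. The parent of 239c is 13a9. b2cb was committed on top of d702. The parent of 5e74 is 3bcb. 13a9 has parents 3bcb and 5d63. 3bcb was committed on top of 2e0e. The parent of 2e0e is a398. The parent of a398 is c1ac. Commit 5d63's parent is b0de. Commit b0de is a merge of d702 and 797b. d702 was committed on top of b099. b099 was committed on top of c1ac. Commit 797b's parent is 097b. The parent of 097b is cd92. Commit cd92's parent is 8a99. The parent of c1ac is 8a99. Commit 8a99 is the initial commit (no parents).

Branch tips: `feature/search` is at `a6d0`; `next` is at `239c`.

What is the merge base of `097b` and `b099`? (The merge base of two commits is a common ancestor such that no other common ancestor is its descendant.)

Ancestors of 097b: {097b, 8a99, cd92}.
Ancestors of b099: {8a99, b099, c1ac}.
Common ancestors: {8a99}.
The only common ancestor is 8a99, so it is the merge base.

8a99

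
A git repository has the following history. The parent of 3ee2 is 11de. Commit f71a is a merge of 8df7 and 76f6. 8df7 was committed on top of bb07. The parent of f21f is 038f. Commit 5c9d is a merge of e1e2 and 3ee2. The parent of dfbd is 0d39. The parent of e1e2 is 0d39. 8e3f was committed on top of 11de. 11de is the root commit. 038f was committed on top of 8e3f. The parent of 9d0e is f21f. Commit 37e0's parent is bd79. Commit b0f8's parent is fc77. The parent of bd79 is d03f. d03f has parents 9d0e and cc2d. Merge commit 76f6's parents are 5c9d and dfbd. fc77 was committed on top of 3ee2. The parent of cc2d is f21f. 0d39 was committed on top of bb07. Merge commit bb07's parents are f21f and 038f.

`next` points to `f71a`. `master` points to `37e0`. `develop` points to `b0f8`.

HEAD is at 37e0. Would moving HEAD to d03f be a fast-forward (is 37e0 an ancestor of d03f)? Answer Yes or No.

A fast-forward from 37e0 to d03f is possible iff 37e0 is an ancestor of d03f.
Ancestors of d03f: {038f, 11de, 8e3f, 9d0e, cc2d, d03f, f21f}.
37e0 is not among them, so fast-forward is not possible.

No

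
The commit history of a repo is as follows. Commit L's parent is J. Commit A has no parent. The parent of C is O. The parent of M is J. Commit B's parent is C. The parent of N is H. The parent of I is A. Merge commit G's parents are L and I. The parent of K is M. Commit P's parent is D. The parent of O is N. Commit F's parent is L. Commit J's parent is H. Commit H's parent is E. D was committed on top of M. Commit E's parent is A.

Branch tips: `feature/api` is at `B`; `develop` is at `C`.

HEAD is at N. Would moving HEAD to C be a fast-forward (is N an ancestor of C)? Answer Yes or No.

A fast-forward from N to C is possible iff N is an ancestor of C.
Ancestors of C: {A, C, E, H, N, O}.
N is among them, so fast-forward is possible.

Yes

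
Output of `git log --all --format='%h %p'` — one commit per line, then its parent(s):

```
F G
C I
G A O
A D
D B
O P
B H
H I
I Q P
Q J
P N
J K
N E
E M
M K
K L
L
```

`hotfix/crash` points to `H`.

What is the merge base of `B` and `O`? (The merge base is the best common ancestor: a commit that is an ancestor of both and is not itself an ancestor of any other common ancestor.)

P

Ancestors of B: {B, E, H, I, J, K, L, M, N, P, Q}.
Ancestors of O: {E, K, L, M, N, O, P}.
Common ancestors: {E, K, L, M, N, P}.
Among these, P is not an ancestor of any other common ancestor — it is the merge base.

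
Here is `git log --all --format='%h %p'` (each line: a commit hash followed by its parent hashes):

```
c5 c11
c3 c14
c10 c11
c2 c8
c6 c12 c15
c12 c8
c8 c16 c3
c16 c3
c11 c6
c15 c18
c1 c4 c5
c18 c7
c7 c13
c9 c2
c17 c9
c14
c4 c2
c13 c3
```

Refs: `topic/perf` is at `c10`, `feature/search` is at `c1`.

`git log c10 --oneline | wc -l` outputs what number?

12

Walking parent pointers from c10: reachable set = {c10, c11, c12, c13, c14, c15, c16, c18, c3, c6, c7, c8}.
That is 12 commits.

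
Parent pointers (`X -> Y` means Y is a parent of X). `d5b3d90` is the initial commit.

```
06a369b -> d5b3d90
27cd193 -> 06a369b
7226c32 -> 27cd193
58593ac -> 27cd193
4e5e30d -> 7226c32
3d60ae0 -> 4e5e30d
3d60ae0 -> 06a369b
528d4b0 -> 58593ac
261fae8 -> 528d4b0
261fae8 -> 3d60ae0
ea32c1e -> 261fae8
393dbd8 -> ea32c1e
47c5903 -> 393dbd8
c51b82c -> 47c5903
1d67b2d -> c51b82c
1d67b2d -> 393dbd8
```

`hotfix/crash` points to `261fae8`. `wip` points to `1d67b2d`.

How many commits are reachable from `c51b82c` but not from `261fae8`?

Reachable from c51b82c: {06a369b, 261fae8, 27cd193, 393dbd8, 3d60ae0, 47c5903, 4e5e30d, 528d4b0, 58593ac, 7226c32, c51b82c, d5b3d90, ea32c1e}.
Reachable from 261fae8: {06a369b, 261fae8, 27cd193, 3d60ae0, 4e5e30d, 528d4b0, 58593ac, 7226c32, d5b3d90}.
In c51b82c's history but not 261fae8's: {393dbd8, 47c5903, c51b82c, ea32c1e} — 4 commits.

4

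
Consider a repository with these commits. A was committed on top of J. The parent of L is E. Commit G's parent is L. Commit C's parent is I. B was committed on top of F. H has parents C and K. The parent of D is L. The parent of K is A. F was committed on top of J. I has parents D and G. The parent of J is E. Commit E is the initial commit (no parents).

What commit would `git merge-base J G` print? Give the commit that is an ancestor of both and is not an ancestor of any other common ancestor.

Ancestors of J: {E, J}.
Ancestors of G: {E, G, L}.
Common ancestors: {E}.
The only common ancestor is E, so it is the merge base.

E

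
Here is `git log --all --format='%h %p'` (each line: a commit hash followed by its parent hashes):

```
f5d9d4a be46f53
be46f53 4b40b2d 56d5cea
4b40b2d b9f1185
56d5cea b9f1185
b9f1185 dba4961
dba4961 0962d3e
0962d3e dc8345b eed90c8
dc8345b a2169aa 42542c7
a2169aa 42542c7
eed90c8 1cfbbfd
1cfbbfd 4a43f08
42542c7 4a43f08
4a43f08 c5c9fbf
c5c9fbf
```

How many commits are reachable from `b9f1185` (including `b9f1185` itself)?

Walking parent pointers from b9f1185: reachable set = {0962d3e, 1cfbbfd, 42542c7, 4a43f08, a2169aa, b9f1185, c5c9fbf, dba4961, dc8345b, eed90c8}.
That is 10 commits.

10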